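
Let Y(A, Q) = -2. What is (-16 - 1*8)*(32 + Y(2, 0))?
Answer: -720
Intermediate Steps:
(-16 - 1*8)*(32 + Y(2, 0)) = (-16 - 1*8)*(32 - 2) = (-16 - 8)*30 = -24*30 = -720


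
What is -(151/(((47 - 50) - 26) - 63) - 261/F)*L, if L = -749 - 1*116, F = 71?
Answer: -30044045/6532 ≈ -4599.5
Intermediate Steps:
L = -865 (L = -749 - 116 = -865)
-(151/(((47 - 50) - 26) - 63) - 261/F)*L = -(151/(((47 - 50) - 26) - 63) - 261/71)*(-865) = -(151/((-3 - 26) - 63) - 261*1/71)*(-865) = -(151/(-29 - 63) - 261/71)*(-865) = -(151/(-92) - 261/71)*(-865) = -(151*(-1/92) - 261/71)*(-865) = -(-151/92 - 261/71)*(-865) = -(-34733)*(-865)/6532 = -1*30044045/6532 = -30044045/6532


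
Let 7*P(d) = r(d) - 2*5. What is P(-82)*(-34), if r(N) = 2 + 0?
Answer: 272/7 ≈ 38.857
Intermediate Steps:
r(N) = 2
P(d) = -8/7 (P(d) = (2 - 2*5)/7 = (2 - 10)/7 = (1/7)*(-8) = -8/7)
P(-82)*(-34) = -8/7*(-34) = 272/7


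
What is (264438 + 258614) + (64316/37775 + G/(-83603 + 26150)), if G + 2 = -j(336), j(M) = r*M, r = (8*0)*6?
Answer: 1135176690375598/2170287075 ≈ 5.2305e+5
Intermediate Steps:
r = 0 (r = 0*6 = 0)
j(M) = 0 (j(M) = 0*M = 0)
G = -2 (G = -2 - 1*0 = -2 + 0 = -2)
(264438 + 258614) + (64316/37775 + G/(-83603 + 26150)) = (264438 + 258614) + (64316/37775 - 2/(-83603 + 26150)) = 523052 + (64316*(1/37775) - 2/(-57453)) = 523052 + (64316/37775 - 2*(-1/57453)) = 523052 + (64316/37775 + 2/57453) = 523052 + 3695222698/2170287075 = 1135176690375598/2170287075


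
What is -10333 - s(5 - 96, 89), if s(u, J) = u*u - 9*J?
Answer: -17813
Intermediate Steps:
s(u, J) = u**2 - 9*J
-10333 - s(5 - 96, 89) = -10333 - ((5 - 96)**2 - 9*89) = -10333 - ((-91)**2 - 801) = -10333 - (8281 - 801) = -10333 - 1*7480 = -10333 - 7480 = -17813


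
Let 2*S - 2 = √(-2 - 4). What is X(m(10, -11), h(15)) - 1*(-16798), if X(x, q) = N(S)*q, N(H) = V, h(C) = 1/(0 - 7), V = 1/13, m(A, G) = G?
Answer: 1528617/91 ≈ 16798.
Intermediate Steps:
S = 1 + I*√6/2 (S = 1 + √(-2 - 4)/2 = 1 + √(-6)/2 = 1 + (I*√6)/2 = 1 + I*√6/2 ≈ 1.0 + 1.2247*I)
V = 1/13 ≈ 0.076923
h(C) = -⅐ (h(C) = 1/(-7) = -⅐)
N(H) = 1/13
X(x, q) = q/13
X(m(10, -11), h(15)) - 1*(-16798) = (1/13)*(-⅐) - 1*(-16798) = -1/91 + 16798 = 1528617/91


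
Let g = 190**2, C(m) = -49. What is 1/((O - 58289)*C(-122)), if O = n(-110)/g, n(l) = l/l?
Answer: 36100/103107412051 ≈ 3.5012e-7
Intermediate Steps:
g = 36100
n(l) = 1
O = 1/36100 ≈ 2.7701e-5
1/((O - 58289)*C(-122)) = 1/((1/36100 - 58289)*(-49)) = -1/49/(-2104232899/36100) = -36100/2104232899*(-1/49) = 36100/103107412051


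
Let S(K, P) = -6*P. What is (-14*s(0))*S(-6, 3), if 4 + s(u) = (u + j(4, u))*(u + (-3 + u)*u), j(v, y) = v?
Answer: -1008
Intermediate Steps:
s(u) = -4 + (4 + u)*(u + u*(-3 + u)) (s(u) = -4 + (u + 4)*(u + (-3 + u)*u) = -4 + (4 + u)*(u + u*(-3 + u)))
(-14*s(0))*S(-6, 3) = (-14*(-4 + 0³ - 8*0 + 2*0²))*(-6*3) = -14*(-4 + 0 + 0 + 2*0)*(-18) = -14*(-4 + 0 + 0 + 0)*(-18) = -14*(-4)*(-18) = 56*(-18) = -1008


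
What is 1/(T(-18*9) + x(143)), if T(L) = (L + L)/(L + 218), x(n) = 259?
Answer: 14/3545 ≈ 0.0039492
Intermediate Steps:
T(L) = 2*L/(218 + L) (T(L) = (2*L)/(218 + L) = 2*L/(218 + L))
1/(T(-18*9) + x(143)) = 1/(2*(-18*9)/(218 - 18*9) + 259) = 1/(2*(-162)/(218 - 162) + 259) = 1/(2*(-162)/56 + 259) = 1/(2*(-162)*(1/56) + 259) = 1/(-81/14 + 259) = 1/(3545/14) = 14/3545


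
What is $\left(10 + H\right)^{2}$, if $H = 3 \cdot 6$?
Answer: $784$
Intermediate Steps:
$H = 18$
$\left(10 + H\right)^{2} = \left(10 + 18\right)^{2} = 28^{2} = 784$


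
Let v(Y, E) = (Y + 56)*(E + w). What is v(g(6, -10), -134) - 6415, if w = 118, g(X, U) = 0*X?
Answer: -7311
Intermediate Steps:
g(X, U) = 0
v(Y, E) = (56 + Y)*(118 + E) (v(Y, E) = (Y + 56)*(E + 118) = (56 + Y)*(118 + E))
v(g(6, -10), -134) - 6415 = (6608 + 56*(-134) + 118*0 - 134*0) - 6415 = (6608 - 7504 + 0 + 0) - 6415 = -896 - 6415 = -7311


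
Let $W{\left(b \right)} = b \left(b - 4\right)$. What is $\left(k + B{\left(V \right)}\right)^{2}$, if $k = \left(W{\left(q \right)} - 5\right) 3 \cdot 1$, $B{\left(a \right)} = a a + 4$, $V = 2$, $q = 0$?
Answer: $49$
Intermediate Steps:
$W{\left(b \right)} = b \left(-4 + b\right)$
$B{\left(a \right)} = 4 + a^{2}$ ($B{\left(a \right)} = a^{2} + 4 = 4 + a^{2}$)
$k = -15$ ($k = \left(0 \left(-4 + 0\right) - 5\right) 3 \cdot 1 = \left(0 \left(-4\right) - 5\right) 3 = \left(0 - 5\right) 3 = \left(-5\right) 3 = -15$)
$\left(k + B{\left(V \right)}\right)^{2} = \left(-15 + \left(4 + 2^{2}\right)\right)^{2} = \left(-15 + \left(4 + 4\right)\right)^{2} = \left(-15 + 8\right)^{2} = \left(-7\right)^{2} = 49$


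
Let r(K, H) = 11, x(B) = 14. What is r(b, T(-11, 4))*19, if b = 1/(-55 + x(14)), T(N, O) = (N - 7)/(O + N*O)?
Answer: 209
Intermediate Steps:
T(N, O) = (-7 + N)/(O + N*O)
b = -1/41 (b = 1/(-55 + 14) = 1/(-41) = -1/41 ≈ -0.024390)
r(b, T(-11, 4))*19 = 11*19 = 209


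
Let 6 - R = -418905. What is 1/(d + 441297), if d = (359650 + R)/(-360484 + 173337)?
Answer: 187147/82586631098 ≈ 2.2661e-6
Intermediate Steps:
R = 418911 (R = 6 - 1*(-418905) = 6 + 418905 = 418911)
d = -778561/187147 (d = (359650 + 418911)/(-360484 + 173337) = 778561/(-187147) = 778561*(-1/187147) = -778561/187147 ≈ -4.1602)
1/(d + 441297) = 1/(-778561/187147 + 441297) = 1/(82586631098/187147) = 187147/82586631098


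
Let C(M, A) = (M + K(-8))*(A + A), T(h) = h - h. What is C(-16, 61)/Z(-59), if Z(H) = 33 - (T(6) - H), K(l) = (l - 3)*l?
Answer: -4392/13 ≈ -337.85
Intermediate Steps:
T(h) = 0
K(l) = l*(-3 + l) (K(l) = (-3 + l)*l = l*(-3 + l))
C(M, A) = 2*A*(88 + M) (C(M, A) = (M - 8*(-3 - 8))*(A + A) = (M - 8*(-11))*(2*A) = (M + 88)*(2*A) = (88 + M)*(2*A) = 2*A*(88 + M))
Z(H) = 33 + H (Z(H) = 33 - (0 - H) = 33 - (-1)*H = 33 + H)
C(-16, 61)/Z(-59) = (2*61*(88 - 16))/(33 - 59) = (2*61*72)/(-26) = 8784*(-1/26) = -4392/13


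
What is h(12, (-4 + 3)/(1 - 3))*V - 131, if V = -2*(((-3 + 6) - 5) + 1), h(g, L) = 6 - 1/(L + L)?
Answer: -121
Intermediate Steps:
h(g, L) = 6 - 1/(2*L)
V = 2 (V = -2*((3 - 5) + 1) = -2*(-2 + 1) = -2*(-1) = 2)
h(12, (-4 + 3)/(1 - 3))*V - 131 = (6 - (1 - 3)/(-4 + 3)/2)*2 - 131 = (6 - 1/(2*((-1/(-2)))))*2 - 131 = (6 - 1/(2*((-1*(-1/2)))))*2 - 131 = (6 - 1/(2*1/2))*2 - 131 = (6 - 1/2*2)*2 - 131 = (6 - 1)*2 - 131 = 5*2 - 131 = 10 - 131 = -121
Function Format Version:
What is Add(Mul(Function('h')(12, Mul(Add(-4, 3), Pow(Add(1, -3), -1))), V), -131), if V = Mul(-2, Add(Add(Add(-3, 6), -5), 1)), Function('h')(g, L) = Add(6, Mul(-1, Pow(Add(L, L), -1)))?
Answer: -121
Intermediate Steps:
Function('h')(g, L) = Add(6, Mul(Rational(-1, 2), Pow(L, -1))) (Function('h')(g, L) = Add(6, Mul(-1, Pow(Mul(2, L), -1))) = Add(6, Mul(-1, Mul(Rational(1, 2), Pow(L, -1)))) = Add(6, Mul(Rational(-1, 2), Pow(L, -1))))
V = 2 (V = Mul(-2, Add(Add(3, -5), 1)) = Mul(-2, Add(-2, 1)) = Mul(-2, -1) = 2)
Add(Mul(Function('h')(12, Mul(Add(-4, 3), Pow(Add(1, -3), -1))), V), -131) = Add(Mul(Add(6, Mul(Rational(-1, 2), Pow(Mul(Add(-4, 3), Pow(Add(1, -3), -1)), -1))), 2), -131) = Add(Mul(Add(6, Mul(Rational(-1, 2), Pow(Mul(-1, Pow(-2, -1)), -1))), 2), -131) = Add(Mul(Add(6, Mul(Rational(-1, 2), Pow(Mul(-1, Rational(-1, 2)), -1))), 2), -131) = Add(Mul(Add(6, Mul(Rational(-1, 2), Pow(Rational(1, 2), -1))), 2), -131) = Add(Mul(Add(6, Mul(Rational(-1, 2), 2)), 2), -131) = Add(Mul(Add(6, -1), 2), -131) = Add(Mul(5, 2), -131) = Add(10, -131) = -121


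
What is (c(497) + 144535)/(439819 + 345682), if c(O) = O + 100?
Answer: 145132/785501 ≈ 0.18476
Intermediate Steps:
c(O) = 100 + O
(c(497) + 144535)/(439819 + 345682) = ((100 + 497) + 144535)/(439819 + 345682) = (597 + 144535)/785501 = 145132*(1/785501) = 145132/785501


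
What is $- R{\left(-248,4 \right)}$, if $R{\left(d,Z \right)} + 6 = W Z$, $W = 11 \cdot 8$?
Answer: $-346$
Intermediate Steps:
$W = 88$
$R{\left(d,Z \right)} = -6 + 88 Z$
$- R{\left(-248,4 \right)} = - (-6 + 88 \cdot 4) = - (-6 + 352) = \left(-1\right) 346 = -346$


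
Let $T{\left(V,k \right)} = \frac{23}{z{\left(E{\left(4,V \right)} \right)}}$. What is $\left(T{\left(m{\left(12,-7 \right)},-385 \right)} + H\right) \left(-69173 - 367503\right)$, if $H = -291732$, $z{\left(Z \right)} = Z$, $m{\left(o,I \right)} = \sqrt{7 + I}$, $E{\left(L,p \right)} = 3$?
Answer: $\frac{382167044948}{3} \approx 1.2739 \cdot 10^{11}$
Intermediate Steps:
$T{\left(V,k \right)} = \frac{23}{3}$
$\left(T{\left(m{\left(12,-7 \right)},-385 \right)} + H\right) \left(-69173 - 367503\right) = \left(\frac{23}{3} - 291732\right) \left(-69173 - 367503\right) = \left(- \frac{875173}{3}\right) \left(-436676\right) = \frac{382167044948}{3}$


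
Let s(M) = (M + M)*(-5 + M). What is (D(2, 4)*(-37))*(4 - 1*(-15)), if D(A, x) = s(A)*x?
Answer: 33744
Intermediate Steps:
s(M) = 2*M*(-5 + M) (s(M) = (2*M)*(-5 + M) = 2*M*(-5 + M))
D(A, x) = 2*A*x*(-5 + A) (D(A, x) = (2*A*(-5 + A))*x = 2*A*x*(-5 + A))
(D(2, 4)*(-37))*(4 - 1*(-15)) = ((2*2*4*(-5 + 2))*(-37))*(4 - 1*(-15)) = ((2*2*4*(-3))*(-37))*(4 + 15) = -48*(-37)*19 = 1776*19 = 33744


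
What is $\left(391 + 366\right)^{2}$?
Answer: $573049$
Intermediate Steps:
$\left(391 + 366\right)^{2} = 757^{2} = 573049$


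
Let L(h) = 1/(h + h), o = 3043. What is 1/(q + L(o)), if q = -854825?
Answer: -6086/5202464949 ≈ -1.1698e-6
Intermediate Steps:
L(h) = 1/(2*h)
1/(q + L(o)) = 1/(-854825 + (½)/3043) = 1/(-854825 + (½)*(1/3043)) = 1/(-854825 + 1/6086) = 1/(-5202464949/6086) = -6086/5202464949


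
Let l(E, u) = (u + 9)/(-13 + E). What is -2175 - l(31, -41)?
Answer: -19559/9 ≈ -2173.2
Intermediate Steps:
l(E, u) = (9 + u)/(-13 + E)
-2175 - l(31, -41) = -2175 - (9 - 41)/(-13 + 31) = -2175 - (-32)/18 = -2175 - 1*(-16/9) = -2175 + 16/9 = -19559/9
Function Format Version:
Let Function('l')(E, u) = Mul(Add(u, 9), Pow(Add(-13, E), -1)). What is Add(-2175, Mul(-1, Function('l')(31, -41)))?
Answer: Rational(-19559, 9) ≈ -2173.2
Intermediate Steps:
Function('l')(E, u) = Mul(Pow(Add(-13, E), -1), Add(9, u)) (Function('l')(E, u) = Mul(Add(9, u), Pow(Add(-13, E), -1)) = Mul(Pow(Add(-13, E), -1), Add(9, u)))
Add(-2175, Mul(-1, Function('l')(31, -41))) = Add(-2175, Mul(-1, Mul(Pow(Add(-13, 31), -1), Add(9, -41)))) = Add(-2175, Mul(-1, Mul(Pow(18, -1), -32))) = Add(-2175, Mul(-1, Mul(Rational(1, 18), -32))) = Add(-2175, Mul(-1, Rational(-16, 9))) = Add(-2175, Rational(16, 9)) = Rational(-19559, 9)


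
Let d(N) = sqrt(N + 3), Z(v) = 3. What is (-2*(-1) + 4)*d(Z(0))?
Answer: 6*sqrt(6) ≈ 14.697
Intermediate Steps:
d(N) = sqrt(3 + N)
(-2*(-1) + 4)*d(Z(0)) = (-2*(-1) + 4)*sqrt(3 + 3) = (2 + 4)*sqrt(6) = 6*sqrt(6)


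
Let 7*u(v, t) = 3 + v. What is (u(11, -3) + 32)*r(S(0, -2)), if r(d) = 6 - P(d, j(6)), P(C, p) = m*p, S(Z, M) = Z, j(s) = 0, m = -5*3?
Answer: 204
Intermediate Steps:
m = -15
u(v, t) = 3/7 + v/7 (u(v, t) = (3 + v)/7 = 3/7 + v/7)
P(C, p) = -15*p
r(d) = 6 (r(d) = 6 - (-15)*0 = 6 - 1*0 = 6 + 0 = 6)
(u(11, -3) + 32)*r(S(0, -2)) = ((3/7 + (⅐)*11) + 32)*6 = ((3/7 + 11/7) + 32)*6 = (2 + 32)*6 = 34*6 = 204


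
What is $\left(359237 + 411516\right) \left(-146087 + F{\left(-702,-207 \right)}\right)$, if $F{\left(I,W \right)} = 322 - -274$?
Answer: $-112137624723$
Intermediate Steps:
$F{\left(I,W \right)} = 596$ ($F{\left(I,W \right)} = 322 + 274 = 596$)
$\left(359237 + 411516\right) \left(-146087 + F{\left(-702,-207 \right)}\right) = \left(359237 + 411516\right) \left(-146087 + 596\right) = 770753 \left(-145491\right) = -112137624723$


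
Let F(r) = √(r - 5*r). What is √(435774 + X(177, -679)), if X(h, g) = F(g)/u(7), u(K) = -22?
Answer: √(52728654 - 11*√679)/11 ≈ 660.13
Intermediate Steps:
F(r) = 2*√(-r) (F(r) = √(-4*r) = 2*√(-r))
X(h, g) = -√(-g)/11 (X(h, g) = (2*√(-g))/(-22) = (2*√(-g))*(-1/22) = -√(-g)/11)
√(435774 + X(177, -679)) = √(435774 - √679/11)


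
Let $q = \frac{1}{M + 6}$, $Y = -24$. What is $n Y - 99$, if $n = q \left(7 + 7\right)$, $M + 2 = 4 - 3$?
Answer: $- \frac{831}{5} \approx -166.2$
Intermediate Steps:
$M = -1$ ($M = -2 + \left(4 - 3\right) = -2 + 1 = -1$)
$q = \frac{1}{5}$ ($q = \frac{1}{-1 + 6} = \frac{1}{5} \approx 0.2$)
$n = \frac{14}{5}$ ($n = \frac{7 + 7}{5} = \frac{1}{5} \cdot 14 = \frac{14}{5} \approx 2.8$)
$n Y - 99 = \frac{14}{5} \left(-24\right) - 99 = - \frac{336}{5} - 99 = - \frac{831}{5}$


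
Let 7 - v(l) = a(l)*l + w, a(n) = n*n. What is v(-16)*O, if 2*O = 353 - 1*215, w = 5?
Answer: 282762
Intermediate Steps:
a(n) = n**2
O = 69 (O = (353 - 1*215)/2 = (353 - 215)/2 = (1/2)*138 = 69)
v(l) = 2 - l**3 (v(l) = 7 - (l**2*l + 5) = 7 - (l**3 + 5) = 7 - (5 + l**3) = 7 + (-5 - l**3) = 2 - l**3)
v(-16)*O = (2 - 1*(-16)**3)*69 = (2 - 1*(-4096))*69 = (2 + 4096)*69 = 4098*69 = 282762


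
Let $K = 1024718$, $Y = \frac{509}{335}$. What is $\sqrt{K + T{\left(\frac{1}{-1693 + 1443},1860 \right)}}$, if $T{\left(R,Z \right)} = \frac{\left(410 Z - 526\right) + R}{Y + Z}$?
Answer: $\frac{\sqrt{39865992716275003194}}{6236090} \approx 1012.5$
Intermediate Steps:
$Y = \frac{509}{335}$ ($Y = 509 \cdot \frac{1}{335} = \frac{509}{335} \approx 1.5194$)
$T{\left(R,Z \right)} = \frac{-526 + R + 410 Z}{\frac{509}{335} + Z}$ ($T{\left(R,Z \right)} = \frac{\left(410 Z - 526\right) + R}{\frac{509}{335} + Z} = \frac{\left(-526 + 410 Z\right) + R}{\frac{509}{335} + Z} = \frac{-526 + R + 410 Z}{\frac{509}{335} + Z}$)
$\sqrt{K + T{\left(\frac{1}{-1693 + 1443},1860 \right)}} = \sqrt{1024718 + \frac{335 \left(-526 + \frac{1}{-1693 + 1443} + 410 \cdot 1860\right)}{509 + 335 \cdot 1860}} = \sqrt{1024718 + \frac{335 \left(-526 + \frac{1}{-250} + 762600\right)}{509 + 623100}} = \sqrt{1024718 + \frac{335 \left(-526 - \frac{1}{250} + 762600\right)}{623609}} = \sqrt{1024718 + 335 \cdot \frac{1}{623609} \cdot \frac{190518499}{250}} = \sqrt{1024718 + \frac{12764739433}{31180450}} = \sqrt{\frac{31963933102533}{31180450}} = \frac{\sqrt{39865992716275003194}}{6236090}$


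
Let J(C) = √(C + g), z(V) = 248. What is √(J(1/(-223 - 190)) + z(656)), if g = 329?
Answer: √(42301112 + 10738*√83013)/413 ≈ 16.314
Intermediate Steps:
J(C) = √(329 + C) (J(C) = √(C + 329) = √(329 + C))
√(J(1/(-223 - 190)) + z(656)) = √(√(329 + 1/(-223 - 190)) + 248) = √(√(329 + 1/(-413)) + 248) = √(√(329 - 1/413) + 248) = √(√(135876/413) + 248) = √(26*√83013/413 + 248) = √(248 + 26*√83013/413)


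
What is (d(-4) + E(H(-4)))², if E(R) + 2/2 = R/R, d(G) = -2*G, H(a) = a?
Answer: 64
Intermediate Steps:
E(R) = 0 (E(R) = -1 + R/R = -1 + 1 = 0)
(d(-4) + E(H(-4)))² = (-2*(-4) + 0)² = (8 + 0)² = 8² = 64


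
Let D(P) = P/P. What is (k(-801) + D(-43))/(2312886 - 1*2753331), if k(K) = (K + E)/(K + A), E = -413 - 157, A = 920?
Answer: 1252/52412955 ≈ 2.3887e-5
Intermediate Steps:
E = -570
k(K) = (-570 + K)/(920 + K) (k(K) = (K - 570)/(K + 920) = (-570 + K)/(920 + K))
D(P) = 1
(k(-801) + D(-43))/(2312886 - 1*2753331) = ((-570 - 801)/(920 - 801) + 1)/(2312886 - 1*2753331) = (-1371/119 + 1)/(2312886 - 2753331) = ((1/119)*(-1371) + 1)/(-440445) = (-1371/119 + 1)*(-1/440445) = -1252/119*(-1/440445) = 1252/52412955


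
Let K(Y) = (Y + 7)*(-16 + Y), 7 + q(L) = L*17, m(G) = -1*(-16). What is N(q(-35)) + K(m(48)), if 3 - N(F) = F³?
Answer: 218167211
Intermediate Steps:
m(G) = 16
q(L) = -7 + 17*L (q(L) = -7 + L*17 = -7 + 17*L)
K(Y) = (-16 + Y)*(7 + Y) (K(Y) = (7 + Y)*(-16 + Y) = (-16 + Y)*(7 + Y))
N(F) = 3 - F³
N(q(-35)) + K(m(48)) = (3 - (-7 + 17*(-35))³) + (-112 + 16² - 9*16) = (3 - (-7 - 595)³) + (-112 + 256 - 144) = (3 - 1*(-602)³) + 0 = (3 - 1*(-218167208)) + 0 = (3 + 218167208) + 0 = 218167211 + 0 = 218167211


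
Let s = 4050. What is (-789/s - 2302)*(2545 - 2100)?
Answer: -276608707/270 ≈ -1.0245e+6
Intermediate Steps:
(-789/s - 2302)*(2545 - 2100) = (-789/4050 - 2302)*(2545 - 2100) = (-789*1/4050 - 2302)*445 = (-263/1350 - 2302)*445 = -3107963/1350*445 = -276608707/270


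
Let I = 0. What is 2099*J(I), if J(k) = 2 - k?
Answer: 4198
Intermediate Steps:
2099*J(I) = 2099*(2 - 1*0) = 2099*(2 + 0) = 2099*2 = 4198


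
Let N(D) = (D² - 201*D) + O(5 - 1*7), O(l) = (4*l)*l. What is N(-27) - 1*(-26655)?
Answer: 32827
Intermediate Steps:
O(l) = 4*l²
N(D) = 16 + D² - 201*D (N(D) = (D² - 201*D) + 4*(5 - 1*7)² = (D² - 201*D) + 4*(5 - 7)² = (D² - 201*D) + 4*(-2)² = (D² - 201*D) + 4*4 = (D² - 201*D) + 16 = 16 + D² - 201*D)
N(-27) - 1*(-26655) = (16 + (-27)² - 201*(-27)) - 1*(-26655) = (16 + 729 + 5427) + 26655 = 6172 + 26655 = 32827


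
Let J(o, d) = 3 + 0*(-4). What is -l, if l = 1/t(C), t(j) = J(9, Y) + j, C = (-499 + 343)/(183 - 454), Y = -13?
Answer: -271/969 ≈ -0.27967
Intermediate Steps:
J(o, d) = 3 (J(o, d) = 3 + 0 = 3)
C = 156/271 (C = -156/(-271) = -156*(-1/271) = 156/271 ≈ 0.57565)
t(j) = 3 + j
l = 271/969 (l = 1/(3 + 156/271) = 1/(969/271) = 271/969 ≈ 0.27967)
-l = -1*271/969 = -271/969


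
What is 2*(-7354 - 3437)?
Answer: -21582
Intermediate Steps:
2*(-7354 - 3437) = 2*(-10791) = -21582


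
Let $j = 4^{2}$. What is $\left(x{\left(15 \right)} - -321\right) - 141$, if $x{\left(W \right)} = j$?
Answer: $196$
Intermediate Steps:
$j = 16$
$x{\left(W \right)} = 16$
$\left(x{\left(15 \right)} - -321\right) - 141 = \left(16 - -321\right) - 141 = \left(16 + 321\right) - 141 = 337 - 141 = 196$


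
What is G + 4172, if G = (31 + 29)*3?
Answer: 4352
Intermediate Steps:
G = 180 (G = 60*3 = 180)
G + 4172 = 180 + 4172 = 4352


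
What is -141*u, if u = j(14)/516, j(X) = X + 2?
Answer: -188/43 ≈ -4.3721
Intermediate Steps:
j(X) = 2 + X
u = 4/129 (u = (2 + 14)/516 = 16*(1/516) = 4/129 ≈ 0.031008)
-141*u = -141*4/129 = -188/43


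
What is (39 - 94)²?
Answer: 3025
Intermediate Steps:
(39 - 94)² = (-55)² = 3025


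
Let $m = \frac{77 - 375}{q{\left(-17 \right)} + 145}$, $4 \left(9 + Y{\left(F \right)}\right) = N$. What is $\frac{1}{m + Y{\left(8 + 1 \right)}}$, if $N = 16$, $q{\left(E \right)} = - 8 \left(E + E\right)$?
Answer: $- \frac{417}{2383} \approx -0.17499$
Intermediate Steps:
$q{\left(E \right)} = - 16 E$ ($q{\left(E \right)} = - 8 \cdot 2 E = - 16 E$)
$Y{\left(F \right)} = -5$ ($Y{\left(F \right)} = -9 + \frac{1}{4} \cdot 16 = -9 + 4 = -5$)
$m = - \frac{298}{417}$ ($m = \frac{77 - 375}{\left(-16\right) \left(-17\right) + 145} = - \frac{298}{272 + 145} = - \frac{298}{417} \approx -0.71463$)
$\frac{1}{m + Y{\left(8 + 1 \right)}} = \frac{1}{- \frac{298}{417} - 5} = \frac{1}{- \frac{2383}{417}} = - \frac{417}{2383}$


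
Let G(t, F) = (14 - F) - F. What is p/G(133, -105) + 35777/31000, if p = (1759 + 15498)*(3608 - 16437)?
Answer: -857885453619/868000 ≈ -9.8835e+5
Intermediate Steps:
G(t, F) = 14 - 2*F
p = -221390053 (p = 17257*(-12829) = -221390053)
p/G(133, -105) + 35777/31000 = -221390053/(14 - 2*(-105)) + 35777/31000 = -221390053/(14 + 210) + 35777*(1/31000) = -221390053/224 + 35777/31000 = -857885453619/868000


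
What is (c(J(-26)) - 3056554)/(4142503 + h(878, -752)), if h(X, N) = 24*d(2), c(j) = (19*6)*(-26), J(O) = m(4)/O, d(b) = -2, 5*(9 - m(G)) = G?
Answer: -3059518/4142455 ≈ -0.73858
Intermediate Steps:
m(G) = 9 - G/5
J(O) = 41/(5*O) (J(O) = (9 - ⅕*4)/O = (9 - ⅘)/O = 41/(5*O))
c(j) = -2964 (c(j) = 114*(-26) = -2964)
h(X, N) = -48 (h(X, N) = 24*(-2) = -48)
(c(J(-26)) - 3056554)/(4142503 + h(878, -752)) = (-2964 - 3056554)/(4142503 - 48) = -3059518/4142455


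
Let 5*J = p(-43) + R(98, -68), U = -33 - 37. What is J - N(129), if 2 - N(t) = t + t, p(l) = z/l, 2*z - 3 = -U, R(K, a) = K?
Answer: 23687/86 ≈ 275.43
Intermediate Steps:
U = -70
z = 73/2 (z = 3/2 + (-1*(-70))/2 = 3/2 + (1/2)*70 = 3/2 + 35 = 73/2 ≈ 36.500)
p(l) = 73/(2*l)
J = 1671/86 (J = ((73/2)/(-43) + 98)/5 = ((73/2)*(-1/43) + 98)/5 = (-73/86 + 98)/5 = (1/5)*(8355/86) = 1671/86 ≈ 19.430)
N(t) = 2 - 2*t (N(t) = 2 - (t + t) = 2 - 2*t)
J - N(129) = 1671/86 - (2 - 2*129) = 1671/86 - (2 - 258) = 1671/86 - 1*(-256) = 1671/86 + 256 = 23687/86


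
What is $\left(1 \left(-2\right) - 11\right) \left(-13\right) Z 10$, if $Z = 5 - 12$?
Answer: $-11830$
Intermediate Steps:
$Z = -7$ ($Z = 5 - 12 = -7$)
$\left(1 \left(-2\right) - 11\right) \left(-13\right) Z 10 = \left(1 \left(-2\right) - 11\right) \left(-13\right) \left(\left(-7\right) 10\right) = \left(-2 - 11\right) \left(-13\right) \left(-70\right) = \left(-13\right) \left(-13\right) \left(-70\right) = 169 \left(-70\right) = -11830$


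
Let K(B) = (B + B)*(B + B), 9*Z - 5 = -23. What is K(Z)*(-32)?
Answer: -512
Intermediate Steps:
Z = -2 (Z = 5/9 + (⅑)*(-23) = 5/9 - 23/9 = -2)
K(B) = 4*B² (K(B) = (2*B)*(2*B) = 4*B²)
K(Z)*(-32) = (4*(-2)²)*(-32) = (4*4)*(-32) = 16*(-32) = -512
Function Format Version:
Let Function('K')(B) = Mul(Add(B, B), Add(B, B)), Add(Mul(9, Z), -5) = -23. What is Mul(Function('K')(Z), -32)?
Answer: -512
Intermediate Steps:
Z = -2 (Z = Add(Rational(5, 9), Mul(Rational(1, 9), -23)) = Add(Rational(5, 9), Rational(-23, 9)) = -2)
Function('K')(B) = Mul(4, Pow(B, 2)) (Function('K')(B) = Mul(Mul(2, B), Mul(2, B)) = Mul(4, Pow(B, 2)))
Mul(Function('K')(Z), -32) = Mul(Mul(4, Pow(-2, 2)), -32) = Mul(Mul(4, 4), -32) = Mul(16, -32) = -512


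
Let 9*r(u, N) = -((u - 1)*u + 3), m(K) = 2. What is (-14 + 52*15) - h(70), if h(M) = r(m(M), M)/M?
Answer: 96517/126 ≈ 766.01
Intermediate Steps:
r(u, N) = -1/3 - u*(-1 + u)/9 (r(u, N) = (-((u - 1)*u + 3))/9 = (-((-1 + u)*u + 3))/9 = (-(u*(-1 + u) + 3))/9 = (-(3 + u*(-1 + u)))/9 = (-3 - u*(-1 + u))/9 = -1/3 - u*(-1 + u)/9)
h(M) = -5/(9*M) (h(M) = (-1/3 - 1/9*2**2 + (1/9)*2)/M = (-1/3 - 1/9*4 + 2/9)/M = (-1/3 - 4/9 + 2/9)/M = -5/(9*M))
(-14 + 52*15) - h(70) = (-14 + 52*15) - (-5)/(9*70) = (-14 + 780) - (-5)/(9*70) = 766 - 1*(-1/126) = 766 + 1/126 = 96517/126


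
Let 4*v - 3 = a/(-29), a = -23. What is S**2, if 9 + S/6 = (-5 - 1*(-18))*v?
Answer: 335241/841 ≈ 398.62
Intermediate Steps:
v = 55/58 (v = 3/4 + (-23/(-29))/4 = 3/4 + (-23*(-1/29))/4 = 3/4 + (1/4)*(23/29) = 3/4 + 23/116 = 55/58 ≈ 0.94828)
S = 579/29 (S = -54 + 6*((-5 - 1*(-18))*(55/58)) = -54 + 6*((-5 + 18)*(55/58)) = -54 + 6*(13*(55/58)) = -54 + 6*(715/58) = -54 + 2145/29 = 579/29 ≈ 19.966)
S**2 = (579/29)**2 = 335241/841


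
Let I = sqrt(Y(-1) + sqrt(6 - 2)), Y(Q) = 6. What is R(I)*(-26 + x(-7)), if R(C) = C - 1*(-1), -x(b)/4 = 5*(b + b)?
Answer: 254 + 508*sqrt(2) ≈ 972.42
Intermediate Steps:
x(b) = -40*b (x(b) = -20*(b + b) = -20*2*b = -40*b)
I = 2*sqrt(2) (I = sqrt(6 + sqrt(6 - 2)) = sqrt(6 + sqrt(4)) = sqrt(6 + 2) = sqrt(8) = 2*sqrt(2) ≈ 2.8284)
R(C) = 1 + C (R(C) = C + 1 = 1 + C)
R(I)*(-26 + x(-7)) = (1 + 2*sqrt(2))*(-26 - 40*(-7)) = (1 + 2*sqrt(2))*(-26 + 280) = (1 + 2*sqrt(2))*254 = 254 + 508*sqrt(2)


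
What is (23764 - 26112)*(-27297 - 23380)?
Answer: 118989596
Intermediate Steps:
(23764 - 26112)*(-27297 - 23380) = -2348*(-50677) = 118989596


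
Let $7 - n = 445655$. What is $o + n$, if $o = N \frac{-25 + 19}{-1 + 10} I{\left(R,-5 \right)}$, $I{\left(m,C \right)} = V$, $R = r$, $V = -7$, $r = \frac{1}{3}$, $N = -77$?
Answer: $- \frac{1338022}{3} \approx -4.4601 \cdot 10^{5}$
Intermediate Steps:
$r = \frac{1}{3} \approx 0.33333$
$R = \frac{1}{3} \approx 0.33333$
$I{\left(m,C \right)} = -7$
$n = -445648$ ($n = 7 - 445655 = -445648$)
$o = - \frac{1078}{3}$ ($o = - 77 \frac{-25 + 19}{-1 + 10} \left(-7\right) = - 77 \left(- \frac{6}{9}\right) \left(-7\right) = - 77 \left(\left(-6\right) \frac{1}{9}\right) \left(-7\right) = \left(-77\right) \left(- \frac{2}{3}\right) \left(-7\right) = \frac{154}{3} \left(-7\right) = - \frac{1078}{3} \approx -359.33$)
$o + n = - \frac{1078}{3} - 445648 = - \frac{1338022}{3}$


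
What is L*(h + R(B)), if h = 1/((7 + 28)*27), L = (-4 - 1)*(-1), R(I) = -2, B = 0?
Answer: -1889/189 ≈ -9.9947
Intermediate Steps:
L = 5 (L = -5*(-1) = 5)
h = 1/945 (h = (1/27)/35 = (1/35)*(1/27) = 1/945 ≈ 0.0010582)
L*(h + R(B)) = 5*(1/945 - 2) = 5*(-1889/945) = -1889/189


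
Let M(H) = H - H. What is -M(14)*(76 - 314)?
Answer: 0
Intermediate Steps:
M(H) = 0
-M(14)*(76 - 314) = -0*(76 - 314) = -0*(-238) = -1*0 = 0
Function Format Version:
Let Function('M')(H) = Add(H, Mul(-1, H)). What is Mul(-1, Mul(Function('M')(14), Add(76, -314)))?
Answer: 0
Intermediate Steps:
Function('M')(H) = 0
Mul(-1, Mul(Function('M')(14), Add(76, -314))) = Mul(-1, Mul(0, Add(76, -314))) = Mul(-1, Mul(0, -238)) = Mul(-1, 0) = 0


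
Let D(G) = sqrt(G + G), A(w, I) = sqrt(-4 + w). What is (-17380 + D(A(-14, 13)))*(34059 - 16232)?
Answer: -309833260 + 17827*2**(3/4)*sqrt(3)*sqrt(I) ≈ -3.098e+8 + 36720.0*I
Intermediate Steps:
D(G) = sqrt(2)*sqrt(G) (D(G) = sqrt(2*G) = sqrt(2)*sqrt(G))
(-17380 + D(A(-14, 13)))*(34059 - 16232) = (-17380 + sqrt(2)*sqrt(sqrt(-4 - 14)))*(34059 - 16232) = (-17380 + sqrt(2)*sqrt(sqrt(-18)))*17827 = (-17380 + sqrt(2)*sqrt(3*I*sqrt(2)))*17827 = (-17380 + sqrt(2)*(2**(1/4)*sqrt(3)*sqrt(I)))*17827 = (-17380 + 2**(3/4)*sqrt(3)*sqrt(I))*17827 = -309833260 + 17827*2**(3/4)*sqrt(3)*sqrt(I)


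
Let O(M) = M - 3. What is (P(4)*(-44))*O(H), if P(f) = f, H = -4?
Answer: 1232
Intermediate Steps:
O(M) = -3 + M
(P(4)*(-44))*O(H) = (4*(-44))*(-3 - 4) = -176*(-7) = 1232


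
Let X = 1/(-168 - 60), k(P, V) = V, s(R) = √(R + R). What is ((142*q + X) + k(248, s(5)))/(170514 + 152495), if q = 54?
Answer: 1748303/73646052 + √10/323009 ≈ 0.023749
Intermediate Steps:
s(R) = √2*√R (s(R) = √(2*R) = √2*√R)
X = -1/228 (X = 1/(-228) = -1/228 ≈ -0.0043860)
((142*q + X) + k(248, s(5)))/(170514 + 152495) = ((142*54 - 1/228) + √2*√5)/(170514 + 152495) = ((7668 - 1/228) + √10)/323009 = (1748303/228 + √10)*(1/323009) = 1748303/73646052 + √10/323009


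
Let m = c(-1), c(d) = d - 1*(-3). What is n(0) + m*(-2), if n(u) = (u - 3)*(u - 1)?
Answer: -1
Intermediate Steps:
c(d) = 3 + d (c(d) = d + 3 = 3 + d)
n(u) = (-1 + u)*(-3 + u) (n(u) = (-3 + u)*(-1 + u) = (-1 + u)*(-3 + u))
m = 2 (m = 3 - 1 = 2)
n(0) + m*(-2) = (3 + 0² - 4*0) + 2*(-2) = (3 + 0 + 0) - 4 = 3 - 4 = -1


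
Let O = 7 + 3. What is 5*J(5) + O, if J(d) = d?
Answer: 35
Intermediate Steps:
O = 10
5*J(5) + O = 5*5 + 10 = 25 + 10 = 35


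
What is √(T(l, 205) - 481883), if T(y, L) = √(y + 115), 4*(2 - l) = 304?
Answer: √(-481883 + √41) ≈ 694.17*I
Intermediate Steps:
l = -74 (l = 2 - ¼*304 = 2 - 76 = -74)
T(y, L) = √(115 + y)
√(T(l, 205) - 481883) = √(√(115 - 74) - 481883) = √(√41 - 481883) = √(-481883 + √41)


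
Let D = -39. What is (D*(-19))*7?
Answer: 5187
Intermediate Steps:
(D*(-19))*7 = -39*(-19)*7 = 741*7 = 5187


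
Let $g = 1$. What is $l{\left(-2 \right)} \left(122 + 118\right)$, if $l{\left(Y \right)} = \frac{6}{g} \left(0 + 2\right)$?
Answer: $2880$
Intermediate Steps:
$l{\left(Y \right)} = 12$ ($l{\left(Y \right)} = \frac{6}{1} \left(0 + 2\right) = 6 \cdot 1 \cdot 2 = 6 \cdot 2 = 12$)
$l{\left(-2 \right)} \left(122 + 118\right) = 12 \left(122 + 118\right) = 12 \cdot 240 = 2880$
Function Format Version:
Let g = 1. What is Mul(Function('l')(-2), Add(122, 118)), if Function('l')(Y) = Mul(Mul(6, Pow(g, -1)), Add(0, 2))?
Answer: 2880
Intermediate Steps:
Function('l')(Y) = 12 (Function('l')(Y) = Mul(Mul(6, Pow(1, -1)), Add(0, 2)) = Mul(Mul(6, 1), 2) = Mul(6, 2) = 12)
Mul(Function('l')(-2), Add(122, 118)) = Mul(12, Add(122, 118)) = Mul(12, 240) = 2880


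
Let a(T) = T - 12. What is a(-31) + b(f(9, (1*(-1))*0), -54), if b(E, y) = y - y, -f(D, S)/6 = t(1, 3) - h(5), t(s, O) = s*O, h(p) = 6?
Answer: -43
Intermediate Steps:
t(s, O) = O*s
f(D, S) = 18 (f(D, S) = -6*(3*1 - 1*6) = -6*(3 - 6) = -6*(-3) = 18)
a(T) = -12 + T
b(E, y) = 0
a(-31) + b(f(9, (1*(-1))*0), -54) = (-12 - 31) + 0 = -43 + 0 = -43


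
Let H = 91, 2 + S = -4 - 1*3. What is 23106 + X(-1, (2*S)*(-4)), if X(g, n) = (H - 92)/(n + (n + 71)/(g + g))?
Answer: 23104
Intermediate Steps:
S = -9 (S = -2 + (-4 - 1*3) = -2 + (-4 - 3) = -2 - 7 = -9)
X(g, n) = -1/(n + (71 + n)/(2*g)) (X(g, n) = (91 - 92)/(n + (n + 71)/(g + g)) = -1/(n + (71 + n)/((2*g))) = -1/(n + (71 + n)*(1/(2*g))) = -1/(n + (71 + n)/(2*g)))
23106 + X(-1, (2*S)*(-4)) = 23106 - 2*(-1)/(71 + (2*(-9))*(-4) + 2*(-1)*((2*(-9))*(-4))) = 23106 - 2*(-1)/(71 - 18*(-4) + 2*(-1)*(-18*(-4))) = 23106 - 2*(-1)/(71 + 72 + 2*(-1)*72) = 23106 - 2*(-1)/(71 + 72 - 144) = 23106 - 2*(-1)/(-1) = 23106 - 2*(-1)*(-1) = 23106 - 2 = 23104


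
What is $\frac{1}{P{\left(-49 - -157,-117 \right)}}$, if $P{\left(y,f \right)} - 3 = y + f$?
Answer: $- \frac{1}{6} \approx -0.16667$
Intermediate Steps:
$P{\left(y,f \right)} = 3 + f + y$ ($P{\left(y,f \right)} = 3 + \left(y + f\right) = 3 + \left(f + y\right) = 3 + f + y$)
$\frac{1}{P{\left(-49 - -157,-117 \right)}} = \frac{1}{3 - 117 - -108} = \frac{1}{3 - 117 + \left(-49 + 157\right)} = \frac{1}{3 - 117 + 108} = \frac{1}{-6} = - \frac{1}{6}$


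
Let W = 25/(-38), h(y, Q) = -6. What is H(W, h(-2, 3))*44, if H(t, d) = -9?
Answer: -396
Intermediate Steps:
W = -25/38 (W = 25*(-1/38) = -25/38 ≈ -0.65790)
H(W, h(-2, 3))*44 = -9*44 = -396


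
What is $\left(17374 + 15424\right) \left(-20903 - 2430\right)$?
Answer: $-765275734$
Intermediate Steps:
$\left(17374 + 15424\right) \left(-20903 - 2430\right) = 32798 \left(-20903 - 2430\right) = 32798 \left(-23333\right) = -765275734$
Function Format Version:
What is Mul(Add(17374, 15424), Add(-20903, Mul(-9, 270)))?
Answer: -765275734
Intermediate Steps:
Mul(Add(17374, 15424), Add(-20903, Mul(-9, 270))) = Mul(32798, Add(-20903, -2430)) = Mul(32798, -23333) = -765275734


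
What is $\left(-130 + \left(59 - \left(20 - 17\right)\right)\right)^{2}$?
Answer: $5476$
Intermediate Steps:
$\left(-130 + \left(59 - \left(20 - 17\right)\right)\right)^{2} = \left(-130 + \left(59 - 3\right)\right)^{2} = \left(-130 + 56\right)^{2} = \left(-74\right)^{2} = 5476$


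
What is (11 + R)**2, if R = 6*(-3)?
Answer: 49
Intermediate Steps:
R = -18
(11 + R)**2 = (11 - 18)**2 = (-7)**2 = 49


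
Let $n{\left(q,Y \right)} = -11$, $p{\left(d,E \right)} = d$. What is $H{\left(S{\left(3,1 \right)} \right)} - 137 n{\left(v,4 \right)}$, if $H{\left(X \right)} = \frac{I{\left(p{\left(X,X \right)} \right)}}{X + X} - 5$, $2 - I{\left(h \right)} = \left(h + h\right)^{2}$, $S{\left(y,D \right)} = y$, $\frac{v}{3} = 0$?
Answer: $\frac{4489}{3} \approx 1496.3$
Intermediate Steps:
$v = 0$ ($v = 3 \cdot 0 = 0$)
$I{\left(h \right)} = 2 - 4 h^{2}$ ($I{\left(h \right)} = 2 - \left(h + h\right)^{2} = 2 - \left(2 h\right)^{2} = 2 - 4 h^{2}$)
$H{\left(X \right)} = -5 + \frac{2 - 4 X^{2}}{2 X}$ ($H{\left(X \right)} = \frac{2 - 4 X^{2}}{X + X} - 5 = \frac{2 - 4 X^{2}}{2 X} - 5 = -5 + \frac{2 - 4 X^{2}}{2 X}$)
$H{\left(S{\left(3,1 \right)} \right)} - 137 n{\left(v,4 \right)} = \left(-5 + \frac{1}{3} - 6\right) - -1507 = \left(-5 + \frac{1}{3} - 6\right) + 1507 = - \frac{32}{3} + 1507 = \frac{4489}{3}$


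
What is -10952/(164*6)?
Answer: -1369/123 ≈ -11.130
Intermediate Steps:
-10952/(164*6) = -10952/984 = -4*1369/492 = -1369/123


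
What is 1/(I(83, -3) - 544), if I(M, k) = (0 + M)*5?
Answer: -1/129 ≈ -0.0077519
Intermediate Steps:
I(M, k) = 5*M (I(M, k) = M*5 = 5*M)
1/(I(83, -3) - 544) = 1/(5*83 - 544) = 1/(415 - 544) = 1/(-129) = -1/129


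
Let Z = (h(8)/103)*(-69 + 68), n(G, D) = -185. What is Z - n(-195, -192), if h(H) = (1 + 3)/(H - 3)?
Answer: 95271/515 ≈ 184.99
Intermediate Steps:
h(H) = 4/(-3 + H)
Z = -4/515 (Z = ((4/(-3 + 8))/103)*(-69 + 68) = ((4/5)*(1/103))*(-1) = (4/515)*(-1) = -4/515 ≈ -0.0077670)
Z - n(-195, -192) = -4/515 - 1*(-185) = -4/515 + 185 = 95271/515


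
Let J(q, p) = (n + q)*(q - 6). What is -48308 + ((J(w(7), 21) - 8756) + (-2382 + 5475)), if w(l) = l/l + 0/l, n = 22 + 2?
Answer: -54096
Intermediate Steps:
n = 24
w(l) = 1 (w(l) = 1 + 0 = 1)
J(q, p) = (-6 + q)*(24 + q) (J(q, p) = (24 + q)*(q - 6) = (24 + q)*(-6 + q) = (-6 + q)*(24 + q))
-48308 + ((J(w(7), 21) - 8756) + (-2382 + 5475)) = -48308 + (((-144 + 1**2 + 18*1) - 8756) + (-2382 + 5475)) = -48308 + (((-144 + 1 + 18) - 8756) + 3093) = -48308 + ((-125 - 8756) + 3093) = -48308 + (-8881 + 3093) = -48308 - 5788 = -54096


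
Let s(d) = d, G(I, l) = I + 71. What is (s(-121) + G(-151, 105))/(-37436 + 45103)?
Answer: -201/7667 ≈ -0.026216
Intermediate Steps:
G(I, l) = 71 + I
(s(-121) + G(-151, 105))/(-37436 + 45103) = (-121 + (71 - 151))/(-37436 + 45103) = (-121 - 80)/7667 = -201*1/7667 = -201/7667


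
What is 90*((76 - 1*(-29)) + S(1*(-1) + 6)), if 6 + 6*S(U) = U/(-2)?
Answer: 18645/2 ≈ 9322.5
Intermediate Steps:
S(U) = -1 - U/12 (S(U) = -1 + (U/(-2))/6 = -1 + (U*(-½))/6 = -1 + (-U/2)/6 = -1 - U/12)
90*((76 - 1*(-29)) + S(1*(-1) + 6)) = 90*((76 - 1*(-29)) + (-1 - (1*(-1) + 6)/12)) = 90*((76 + 29) + (-1 - (-1 + 6)/12)) = 90*(105 + (-1 - 1/12*5)) = 90*(105 + (-1 - 5/12)) = 90*(105 - 17/12) = 90*(1243/12) = 18645/2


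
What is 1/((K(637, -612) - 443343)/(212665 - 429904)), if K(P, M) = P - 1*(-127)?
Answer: 217239/442579 ≈ 0.49085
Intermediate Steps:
K(P, M) = 127 + P (K(P, M) = P + 127 = 127 + P)
1/((K(637, -612) - 443343)/(212665 - 429904)) = 1/(((127 + 637) - 443343)/(212665 - 429904)) = 1/((764 - 443343)/(-217239)) = 1/(-442579*(-1/217239)) = 1/(442579/217239) = 217239/442579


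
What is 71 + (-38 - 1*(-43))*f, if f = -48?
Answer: -169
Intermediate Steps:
71 + (-38 - 1*(-43))*f = 71 + (-38 - 1*(-43))*(-48) = 71 + (-38 + 43)*(-48) = 71 + 5*(-48) = 71 - 240 = -169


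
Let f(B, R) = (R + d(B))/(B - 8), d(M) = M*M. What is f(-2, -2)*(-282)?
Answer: 282/5 ≈ 56.400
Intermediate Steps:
d(M) = M²
f(B, R) = (R + B²)/(-8 + B) (f(B, R) = (R + B²)/(B - 8) = (R + B²)/(-8 + B))
f(-2, -2)*(-282) = ((-2 + (-2)²)/(-8 - 2))*(-282) = ((-2 + 4)/(-10))*(-282) = -⅒*2*(-282) = -⅕*(-282) = 282/5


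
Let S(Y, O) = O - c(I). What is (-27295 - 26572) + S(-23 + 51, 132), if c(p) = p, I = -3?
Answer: -53732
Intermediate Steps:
S(Y, O) = 3 + O (S(Y, O) = O - 1*(-3) = O + 3 = 3 + O)
(-27295 - 26572) + S(-23 + 51, 132) = (-27295 - 26572) + (3 + 132) = -53867 + 135 = -53732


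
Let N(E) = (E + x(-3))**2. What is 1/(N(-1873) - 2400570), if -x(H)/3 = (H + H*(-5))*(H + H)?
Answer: 1/345079 ≈ 2.8979e-6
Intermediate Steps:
x(H) = 24*H**2 (x(H) = -3*(H + H*(-5))*(H + H) = -3*(H - 5*H)*2*H = -3*(-4*H)*2*H = -(-24)*H**2 = 24*H**2)
N(E) = (216 + E)**2 (N(E) = (E + 24*(-3)**2)**2 = (E + 24*9)**2 = (E + 216)**2 = (216 + E)**2)
1/(N(-1873) - 2400570) = 1/((216 - 1873)**2 - 2400570) = 1/((-1657)**2 - 2400570) = 1/(2745649 - 2400570) = 1/345079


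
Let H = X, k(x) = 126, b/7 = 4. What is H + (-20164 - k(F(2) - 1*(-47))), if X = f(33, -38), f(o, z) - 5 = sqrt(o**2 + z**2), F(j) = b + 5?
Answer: -20285 + sqrt(2533) ≈ -20235.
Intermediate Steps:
b = 28 (b = 7*4 = 28)
F(j) = 33 (F(j) = 28 + 5 = 33)
f(o, z) = 5 + sqrt(o**2 + z**2)
X = 5 + sqrt(2533) (X = 5 + sqrt(33**2 + (-38)**2) = 5 + sqrt(1089 + 1444) = 5 + sqrt(2533) ≈ 55.329)
H = 5 + sqrt(2533) ≈ 55.329
H + (-20164 - k(F(2) - 1*(-47))) = (5 + sqrt(2533)) + (-20164 - 1*126) = (5 + sqrt(2533)) + (-20164 - 126) = (5 + sqrt(2533)) - 20290 = -20285 + sqrt(2533)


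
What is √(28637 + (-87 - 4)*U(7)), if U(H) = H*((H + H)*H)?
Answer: I*√33789 ≈ 183.82*I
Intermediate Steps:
U(H) = 2*H³ (U(H) = H*((2*H)*H) = H*(2*H²) = 2*H³)
√(28637 + (-87 - 4)*U(7)) = √(28637 + (-87 - 4)*(2*7³)) = √(28637 - 182*343) = √(28637 - 91*686) = √(28637 - 62426) = √(-33789) = I*√33789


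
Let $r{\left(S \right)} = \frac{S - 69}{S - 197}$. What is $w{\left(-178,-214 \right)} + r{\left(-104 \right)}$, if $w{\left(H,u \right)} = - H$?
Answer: $\frac{53751}{301} \approx 178.57$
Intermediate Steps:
$r{\left(S \right)} = \frac{-69 + S}{-197 + S}$
$w{\left(-178,-214 \right)} + r{\left(-104 \right)} = \left(-1\right) \left(-178\right) + \frac{-69 - 104}{-197 - 104} = 178 + \frac{1}{-301} \left(-173\right) = 178 - - \frac{173}{301} = 178 + \frac{173}{301} = \frac{53751}{301}$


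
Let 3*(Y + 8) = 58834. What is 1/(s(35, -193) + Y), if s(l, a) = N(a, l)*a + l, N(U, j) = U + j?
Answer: 3/150397 ≈ 1.9947e-5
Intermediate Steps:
s(l, a) = l + a*(a + l) (s(l, a) = (a + l)*a + l = a*(a + l) + l = l + a*(a + l))
Y = 58810/3 (Y = -8 + (1/3)*58834 = -8 + 58834/3 = 58810/3 ≈ 19603.)
1/(s(35, -193) + Y) = 1/((35 - 193*(-193 + 35)) + 58810/3) = 1/((35 - 193*(-158)) + 58810/3) = 1/((35 + 30494) + 58810/3) = 1/(30529 + 58810/3) = 1/(150397/3) = 3/150397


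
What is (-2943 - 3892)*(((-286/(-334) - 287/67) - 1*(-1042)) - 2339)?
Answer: 99452537635/11189 ≈ 8.8884e+6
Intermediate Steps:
(-2943 - 3892)*(((-286/(-334) - 287/67) - 1*(-1042)) - 2339) = -6835*(((-286*(-1/334) - 287*1/67) + 1042) - 2339) = -6835*(((143/167 - 287/67) + 1042) - 2339) = -6835*((-38348/11189 + 1042) - 2339) = -6835*(11620590/11189 - 2339) = -6835*(-14550481/11189) = 99452537635/11189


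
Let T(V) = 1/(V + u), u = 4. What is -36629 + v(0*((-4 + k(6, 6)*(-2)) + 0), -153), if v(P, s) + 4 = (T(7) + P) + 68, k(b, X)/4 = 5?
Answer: -402214/11 ≈ -36565.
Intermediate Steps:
k(b, X) = 20 (k(b, X) = 4*5 = 20)
T(V) = 1/(4 + V) (T(V) = 1/(V + 4) = 1/(4 + V))
v(P, s) = 705/11 + P (v(P, s) = -4 + ((1/(4 + 7) + P) + 68) = -4 + ((1/11 + P) + 68) = -4 + (749/11 + P) = 705/11 + P)
-36629 + v(0*((-4 + k(6, 6)*(-2)) + 0), -153) = -36629 + (705/11 + 0*((-4 + 20*(-2)) + 0)) = -36629 + (705/11 + 0*((-4 - 40) + 0)) = -36629 + (705/11 + 0*(-44 + 0)) = -36629 + (705/11 + 0*(-44)) = -36629 + (705/11 + 0) = -36629 + 705/11 = -402214/11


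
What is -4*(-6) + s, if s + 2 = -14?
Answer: 8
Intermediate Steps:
s = -16 (s = -2 - 14 = -16)
-4*(-6) + s = -4*(-6) - 16 = 24 - 16 = 8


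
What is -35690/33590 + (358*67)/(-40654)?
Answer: -112831550/68278393 ≈ -1.6525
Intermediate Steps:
-35690/33590 + (358*67)/(-40654) = -35690*1/33590 + 23986*(-1/40654) = -3569/3359 - 11993/20327 = -112831550/68278393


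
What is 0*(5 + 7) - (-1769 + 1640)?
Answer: 129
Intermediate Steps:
0*(5 + 7) - (-1769 + 1640) = 0*12 - 1*(-129) = 0 + 129 = 129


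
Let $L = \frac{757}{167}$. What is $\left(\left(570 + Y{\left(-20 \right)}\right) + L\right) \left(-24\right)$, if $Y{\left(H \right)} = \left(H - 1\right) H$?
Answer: $- \frac{3986088}{167} \approx -23869.0$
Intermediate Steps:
$L = \frac{757}{167}$ ($L = 757 \cdot \frac{1}{167} = \frac{757}{167} \approx 4.5329$)
$Y{\left(H \right)} = H \left(-1 + H\right)$ ($Y{\left(H \right)} = \left(-1 + H\right) H = H \left(-1 + H\right)$)
$\left(\left(570 + Y{\left(-20 \right)}\right) + L\right) \left(-24\right) = \left(\left(570 - 20 \left(-1 - 20\right)\right) + \frac{757}{167}\right) \left(-24\right) = \left(\left(570 - -420\right) + \frac{757}{167}\right) \left(-24\right) = \left(\left(570 + 420\right) + \frac{757}{167}\right) \left(-24\right) = \left(990 + \frac{757}{167}\right) \left(-24\right) = \frac{166087}{167} \left(-24\right) = - \frac{3986088}{167}$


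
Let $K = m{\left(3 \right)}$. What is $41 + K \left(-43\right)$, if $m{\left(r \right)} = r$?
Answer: $-88$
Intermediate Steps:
$K = 3$
$41 + K \left(-43\right) = 41 + 3 \left(-43\right) = 41 - 129 = -88$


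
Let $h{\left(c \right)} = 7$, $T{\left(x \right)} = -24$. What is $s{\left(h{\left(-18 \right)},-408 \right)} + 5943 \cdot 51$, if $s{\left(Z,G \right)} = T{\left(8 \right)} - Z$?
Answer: $303062$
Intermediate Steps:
$s{\left(Z,G \right)} = -24 - Z$
$s{\left(h{\left(-18 \right)},-408 \right)} + 5943 \cdot 51 = \left(-24 - 7\right) + 5943 \cdot 51 = \left(-24 - 7\right) + 303093 = -31 + 303093 = 303062$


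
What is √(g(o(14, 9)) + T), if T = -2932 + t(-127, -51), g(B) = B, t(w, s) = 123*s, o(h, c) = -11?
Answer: 96*I ≈ 96.0*I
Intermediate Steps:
T = -9205 (T = -2932 + 123*(-51) = -2932 - 6273 = -9205)
√(g(o(14, 9)) + T) = √(-11 - 9205) = √(-9216) = 96*I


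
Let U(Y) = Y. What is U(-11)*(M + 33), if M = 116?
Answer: -1639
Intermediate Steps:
U(-11)*(M + 33) = -11*(116 + 33) = -11*149 = -1639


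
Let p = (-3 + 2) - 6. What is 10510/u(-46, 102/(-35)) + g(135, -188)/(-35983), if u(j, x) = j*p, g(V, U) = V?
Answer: 189068930/5793263 ≈ 32.636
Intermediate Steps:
p = -7 (p = -1 - 6 = -7)
u(j, x) = -7*j (u(j, x) = j*(-7) = -7*j)
10510/u(-46, 102/(-35)) + g(135, -188)/(-35983) = 10510/((-7*(-46))) + 135/(-35983) = 10510/322 + 135*(-1/35983) = 10510*(1/322) - 135/35983 = 5255/161 - 135/35983 = 189068930/5793263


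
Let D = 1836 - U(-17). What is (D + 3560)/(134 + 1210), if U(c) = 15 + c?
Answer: 2699/672 ≈ 4.0164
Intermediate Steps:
D = 1838 (D = 1836 - (15 - 17) = 1836 - 1*(-2) = 1836 + 2 = 1838)
(D + 3560)/(134 + 1210) = (1838 + 3560)/(134 + 1210) = 5398/1344 = 5398*(1/1344) = 2699/672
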